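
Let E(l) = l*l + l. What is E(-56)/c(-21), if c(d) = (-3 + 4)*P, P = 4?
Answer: 770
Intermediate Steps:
c(d) = 4 (c(d) = (-3 + 4)*4 = 1*4 = 4)
E(l) = l + l**2 (E(l) = l**2 + l = l + l**2)
E(-56)/c(-21) = -56*(1 - 56)/4 = -56*(-55)*(1/4) = 3080*(1/4) = 770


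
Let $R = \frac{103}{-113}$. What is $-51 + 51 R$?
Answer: $- \frac{11016}{113} \approx -97.487$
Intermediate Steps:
$R = - \frac{103}{113}$ ($R = 103 \left(- \frac{1}{113}\right) = - \frac{103}{113} \approx -0.9115$)
$-51 + 51 R = -51 + 51 \left(- \frac{103}{113}\right) = -51 - \frac{5253}{113} = - \frac{11016}{113}$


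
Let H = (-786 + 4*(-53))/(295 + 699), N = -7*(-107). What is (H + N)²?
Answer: 138201036516/247009 ≈ 5.5950e+5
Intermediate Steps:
N = 749
H = -499/497 (H = (-786 - 212)/994 = -998*1/994 = -499/497 ≈ -1.0040)
(H + N)² = (-499/497 + 749)² = (371754/497)² = 138201036516/247009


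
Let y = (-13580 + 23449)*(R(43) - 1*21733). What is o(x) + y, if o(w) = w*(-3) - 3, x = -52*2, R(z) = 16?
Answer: -214324764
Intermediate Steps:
y = -214325073 (y = (-13580 + 23449)*(16 - 1*21733) = 9869*(16 - 21733) = 9869*(-21717) = -214325073)
x = -104
o(w) = -3 - 3*w (o(w) = -3*w - 3 = -3 - 3*w)
o(x) + y = (-3 - 3*(-104)) - 214325073 = (-3 + 312) - 214325073 = 309 - 214325073 = -214324764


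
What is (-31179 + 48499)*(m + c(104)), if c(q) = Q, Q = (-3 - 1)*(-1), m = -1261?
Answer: -21771240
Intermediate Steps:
Q = 4 (Q = -4*(-1) = 4)
c(q) = 4
(-31179 + 48499)*(m + c(104)) = (-31179 + 48499)*(-1261 + 4) = 17320*(-1257) = -21771240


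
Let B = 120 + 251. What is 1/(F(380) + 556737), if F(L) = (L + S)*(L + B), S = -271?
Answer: 1/638596 ≈ 1.5659e-6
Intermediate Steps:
B = 371
F(L) = (-271 + L)*(371 + L) (F(L) = (L - 271)*(L + 371) = (-271 + L)*(371 + L))
1/(F(380) + 556737) = 1/((-100541 + 380**2 + 100*380) + 556737) = 1/((-100541 + 144400 + 38000) + 556737) = 1/(81859 + 556737) = 1/638596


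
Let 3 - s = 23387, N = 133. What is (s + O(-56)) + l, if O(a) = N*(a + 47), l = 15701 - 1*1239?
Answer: -10119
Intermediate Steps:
l = 14462 (l = 15701 - 1239 = 14462)
O(a) = 6251 + 133*a (O(a) = 133*(a + 47) = 133*(47 + a) = 6251 + 133*a)
s = -23384 (s = 3 - 1*23387 = 3 - 23387 = -23384)
(s + O(-56)) + l = (-23384 + (6251 + 133*(-56))) + 14462 = (-23384 + (6251 - 7448)) + 14462 = (-23384 - 1197) + 14462 = -24581 + 14462 = -10119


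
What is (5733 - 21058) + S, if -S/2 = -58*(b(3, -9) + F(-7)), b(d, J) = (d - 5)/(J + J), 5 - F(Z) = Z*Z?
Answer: -183745/9 ≈ -20416.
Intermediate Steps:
F(Z) = 5 - Z² (F(Z) = 5 - Z*Z = 5 - Z²)
b(d, J) = (-5 + d)/(2*J) (b(d, J) = (-5 + d)/((2*J)) = (-5 + d)*(1/(2*J)) = (-5 + d)/(2*J))
S = -45820/9 (S = -(-116)*((½)*(-5 + 3)/(-9) + (5 - 1*(-7)²)) = -(-116)*((½)*(-⅑)*(-2) + (5 - 1*49)) = -(-116)*(⅑ + (5 - 49)) = -(-116)*(⅑ - 44) = -(-116)*(-395)/9 = -2*22910/9 = -45820/9 ≈ -5091.1)
(5733 - 21058) + S = (5733 - 21058) - 45820/9 = -15325 - 45820/9 = -183745/9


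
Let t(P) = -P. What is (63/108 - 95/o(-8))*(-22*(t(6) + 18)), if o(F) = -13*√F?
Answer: -154 + 6270*I*√2/13 ≈ -154.0 + 682.09*I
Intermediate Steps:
(63/108 - 95/o(-8))*(-22*(t(6) + 18)) = (63/108 - 95*I*√2/52)*(-22*(-1*6 + 18)) = (63*(1/108) - 95*I*√2/52)*(-22*(-6 + 18)) = (7/12 - 95*I*√2/52)*(-22*12) = (7/12 - 95*I*√2/52)*(-264) = -154 + 6270*I*√2/13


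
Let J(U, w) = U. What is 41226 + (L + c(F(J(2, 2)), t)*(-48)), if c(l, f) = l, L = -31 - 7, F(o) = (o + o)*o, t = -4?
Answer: 40804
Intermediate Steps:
F(o) = 2*o² (F(o) = (2*o)*o = 2*o²)
L = -38
41226 + (L + c(F(J(2, 2)), t)*(-48)) = 41226 + (-38 + (2*2²)*(-48)) = 41226 + (-38 + (2*4)*(-48)) = 41226 + (-38 + 8*(-48)) = 41226 + (-38 - 384) = 41226 - 422 = 40804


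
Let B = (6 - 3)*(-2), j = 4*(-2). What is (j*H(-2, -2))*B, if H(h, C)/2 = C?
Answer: -192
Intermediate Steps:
H(h, C) = 2*C
j = -8
B = -6 (B = 3*(-2) = -6)
(j*H(-2, -2))*B = -16*(-2)*(-6) = -8*(-4)*(-6) = 32*(-6) = -192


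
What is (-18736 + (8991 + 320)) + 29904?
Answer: 20479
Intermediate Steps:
(-18736 + (8991 + 320)) + 29904 = (-18736 + 9311) + 29904 = -9425 + 29904 = 20479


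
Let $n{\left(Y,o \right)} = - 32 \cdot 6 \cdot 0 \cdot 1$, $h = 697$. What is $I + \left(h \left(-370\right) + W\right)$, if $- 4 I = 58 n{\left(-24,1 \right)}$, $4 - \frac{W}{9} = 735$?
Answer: $-264469$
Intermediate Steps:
$n{\left(Y,o \right)} = 0$ ($n{\left(Y,o \right)} = - 32 \cdot 0 \cdot 1 = \left(-32\right) 0 = 0$)
$W = -6579$ ($W = 36 - 6615 = -6579$)
$I = 0$ ($I = - \frac{58 \cdot 0}{4} = \left(- \frac{1}{4}\right) 0 = 0$)
$I + \left(h \left(-370\right) + W\right) = 0 + \left(697 \left(-370\right) - 6579\right) = 0 - 264469 = -264469$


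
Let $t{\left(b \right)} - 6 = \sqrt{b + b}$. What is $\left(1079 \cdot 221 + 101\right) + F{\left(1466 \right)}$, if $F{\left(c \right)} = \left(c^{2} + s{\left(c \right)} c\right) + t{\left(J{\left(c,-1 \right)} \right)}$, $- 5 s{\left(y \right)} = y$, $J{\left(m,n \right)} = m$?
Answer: $\frac{9789454}{5} + 2 \sqrt{733} \approx 1.9579 \cdot 10^{6}$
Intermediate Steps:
$s{\left(y \right)} = - \frac{y}{5}$
$t{\left(b \right)} = 6 + \sqrt{2} \sqrt{b}$ ($t{\left(b \right)} = 6 + \sqrt{b + b} = 6 + \sqrt{2 b} = 6 + \sqrt{2} \sqrt{b}$)
$F{\left(c \right)} = 6 + \frac{4 c^{2}}{5} + \sqrt{2} \sqrt{c}$ ($F{\left(c \right)} = \left(c^{2} + - \frac{c}{5} c\right) + \left(6 + \sqrt{2} \sqrt{c}\right) = \left(c^{2} - \frac{c^{2}}{5}\right) + \left(6 + \sqrt{2} \sqrt{c}\right) = \frac{4 c^{2}}{5} + \left(6 + \sqrt{2} \sqrt{c}\right) = 6 + \frac{4 c^{2}}{5} + \sqrt{2} \sqrt{c}$)
$\left(1079 \cdot 221 + 101\right) + F{\left(1466 \right)} = \left(1079 \cdot 221 + 101\right) + \left(6 + \frac{4 \cdot 1466^{2}}{5} + \sqrt{2} \sqrt{1466}\right) = \left(238459 + 101\right) + \left(6 + \frac{4}{5} \cdot 2149156 + 2 \sqrt{733}\right) = 238560 + \left(6 + \frac{8596624}{5} + 2 \sqrt{733}\right) = 238560 + \left(\frac{8596654}{5} + 2 \sqrt{733}\right) = \frac{9789454}{5} + 2 \sqrt{733}$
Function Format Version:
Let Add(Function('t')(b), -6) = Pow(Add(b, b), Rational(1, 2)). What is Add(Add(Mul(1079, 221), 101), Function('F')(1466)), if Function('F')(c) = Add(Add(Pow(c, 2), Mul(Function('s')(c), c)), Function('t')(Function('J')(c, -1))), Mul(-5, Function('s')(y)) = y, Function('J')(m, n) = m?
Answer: Add(Rational(9789454, 5), Mul(2, Pow(733, Rational(1, 2)))) ≈ 1.9579e+6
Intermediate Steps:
Function('s')(y) = Mul(Rational(-1, 5), y)
Function('t')(b) = Add(6, Mul(Pow(2, Rational(1, 2)), Pow(b, Rational(1, 2)))) (Function('t')(b) = Add(6, Pow(Add(b, b), Rational(1, 2))) = Add(6, Pow(Mul(2, b), Rational(1, 2))) = Add(6, Mul(Pow(2, Rational(1, 2)), Pow(b, Rational(1, 2)))))
Function('F')(c) = Add(6, Mul(Rational(4, 5), Pow(c, 2)), Mul(Pow(2, Rational(1, 2)), Pow(c, Rational(1, 2)))) (Function('F')(c) = Add(Add(Pow(c, 2), Mul(Mul(Rational(-1, 5), c), c)), Add(6, Mul(Pow(2, Rational(1, 2)), Pow(c, Rational(1, 2))))) = Add(Add(Pow(c, 2), Mul(Rational(-1, 5), Pow(c, 2))), Add(6, Mul(Pow(2, Rational(1, 2)), Pow(c, Rational(1, 2))))) = Add(Mul(Rational(4, 5), Pow(c, 2)), Add(6, Mul(Pow(2, Rational(1, 2)), Pow(c, Rational(1, 2))))) = Add(6, Mul(Rational(4, 5), Pow(c, 2)), Mul(Pow(2, Rational(1, 2)), Pow(c, Rational(1, 2)))))
Add(Add(Mul(1079, 221), 101), Function('F')(1466)) = Add(Add(Mul(1079, 221), 101), Add(6, Mul(Rational(4, 5), Pow(1466, 2)), Mul(Pow(2, Rational(1, 2)), Pow(1466, Rational(1, 2))))) = Add(Add(238459, 101), Add(6, Mul(Rational(4, 5), 2149156), Mul(2, Pow(733, Rational(1, 2))))) = Add(238560, Add(6, Rational(8596624, 5), Mul(2, Pow(733, Rational(1, 2))))) = Add(238560, Add(Rational(8596654, 5), Mul(2, Pow(733, Rational(1, 2))))) = Add(Rational(9789454, 5), Mul(2, Pow(733, Rational(1, 2))))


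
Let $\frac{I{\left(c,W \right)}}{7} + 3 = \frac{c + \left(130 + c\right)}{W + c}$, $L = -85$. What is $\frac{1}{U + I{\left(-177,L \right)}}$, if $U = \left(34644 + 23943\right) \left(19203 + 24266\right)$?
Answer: $\frac{131}{333620095726} \approx 3.9266 \cdot 10^{-10}$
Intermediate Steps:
$I{\left(c,W \right)} = -21 + \frac{7 \left(130 + 2 c\right)}{W + c}$ ($I{\left(c,W \right)} = -21 + 7 \frac{c + \left(130 + c\right)}{W + c} = -21 + 7 \frac{130 + 2 c}{W + c} = -21 + \frac{7 \left(130 + 2 c\right)}{W + c}$)
$U = 2546718303$ ($U = 58587 \cdot 43469 = 2546718303$)
$\frac{1}{U + I{\left(-177,L \right)}} = \frac{1}{2546718303 + \frac{7 \left(130 - -177 - -255\right)}{-85 - 177}} = \frac{1}{2546718303 + \frac{7 \left(130 + 177 + 255\right)}{-262}} = \frac{1}{2546718303 + 7 \left(- \frac{1}{262}\right) 562} = \frac{1}{2546718303 - \frac{1967}{131}} = \frac{1}{\frac{333620095726}{131}} = \frac{131}{333620095726}$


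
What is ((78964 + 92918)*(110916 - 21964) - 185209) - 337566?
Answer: 15288724889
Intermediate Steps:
((78964 + 92918)*(110916 - 21964) - 185209) - 337566 = (171882*88952 - 185209) - 337566 = (15289247664 - 185209) - 337566 = 15289062455 - 337566 = 15288724889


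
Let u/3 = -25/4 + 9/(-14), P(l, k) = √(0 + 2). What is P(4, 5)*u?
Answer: -579*√2/28 ≈ -29.244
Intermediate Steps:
P(l, k) = √2
u = -579/28 (u = 3*(-25/4 + 9/(-14)) = 3*(-25*¼ + 9*(-1/14)) = 3*(-25/4 - 9/14) = 3*(-193/28) = -579/28 ≈ -20.679)
P(4, 5)*u = √2*(-579/28) = -579*√2/28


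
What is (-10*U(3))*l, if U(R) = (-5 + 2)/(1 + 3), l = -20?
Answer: -150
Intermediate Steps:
U(R) = -3/4
(-10*U(3))*l = -10*(-3/4)*(-20) = (15/2)*(-20) = -150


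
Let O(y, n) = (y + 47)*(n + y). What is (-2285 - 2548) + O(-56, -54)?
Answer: -3843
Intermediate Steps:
O(y, n) = (47 + y)*(n + y)
(-2285 - 2548) + O(-56, -54) = (-2285 - 2548) + ((-56)**2 + 47*(-54) + 47*(-56) - 54*(-56)) = -4833 + (3136 - 2538 - 2632 + 3024) = -4833 + 990 = -3843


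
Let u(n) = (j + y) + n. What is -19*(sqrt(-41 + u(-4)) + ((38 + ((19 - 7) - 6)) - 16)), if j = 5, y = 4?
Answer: -532 - 114*I ≈ -532.0 - 114.0*I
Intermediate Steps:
u(n) = 9 + n (u(n) = (5 + 4) + n = 9 + n)
-19*(sqrt(-41 + u(-4)) + ((38 + ((19 - 7) - 6)) - 16)) = -19*(sqrt(-41 + (9 - 4)) + ((38 + ((19 - 7) - 6)) - 16)) = -19*(sqrt(-41 + 5) + ((38 + (12 - 6)) - 16)) = -19*(sqrt(-36) + ((38 + 6) - 16)) = -19*(6*I + (44 - 16)) = -19*(6*I + 28) = -19*(28 + 6*I) = -532 - 114*I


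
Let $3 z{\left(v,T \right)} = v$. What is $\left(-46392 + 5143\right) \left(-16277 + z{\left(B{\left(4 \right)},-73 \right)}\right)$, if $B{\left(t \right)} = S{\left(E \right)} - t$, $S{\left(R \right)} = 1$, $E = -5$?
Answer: $671451222$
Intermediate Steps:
$B{\left(t \right)} = 1 - t$
$z{\left(v,T \right)} = \frac{v}{3}$
$\left(-46392 + 5143\right) \left(-16277 + z{\left(B{\left(4 \right)},-73 \right)}\right) = \left(-46392 + 5143\right) \left(-16277 + \frac{1 - 4}{3}\right) = - 41249 \left(-16277 + \frac{1 - 4}{3}\right) = - 41249 \left(-16277 + \frac{1}{3} \left(-3\right)\right) = - 41249 \left(-16277 - 1\right) = \left(-41249\right) \left(-16278\right) = 671451222$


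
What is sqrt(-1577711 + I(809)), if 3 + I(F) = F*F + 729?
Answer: 22*I*sqrt(1906) ≈ 960.47*I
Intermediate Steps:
I(F) = 726 + F**2 (I(F) = -3 + (F*F + 729) = -3 + (F**2 + 729) = -3 + (729 + F**2) = 726 + F**2)
sqrt(-1577711 + I(809)) = sqrt(-1577711 + (726 + 809**2)) = sqrt(-1577711 + (726 + 654481)) = sqrt(-1577711 + 655207) = sqrt(-922504) = 22*I*sqrt(1906)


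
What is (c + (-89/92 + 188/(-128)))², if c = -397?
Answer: 86427180225/541696 ≈ 1.5955e+5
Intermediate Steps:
(c + (-89/92 + 188/(-128)))² = (-397 + (-89/92 + 188/(-128)))² = (-397 + (-89*1/92 + 188*(-1/128)))² = (-397 + (-89/92 - 47/32))² = (-397 - 1793/736)² = (-293985/736)² = 86427180225/541696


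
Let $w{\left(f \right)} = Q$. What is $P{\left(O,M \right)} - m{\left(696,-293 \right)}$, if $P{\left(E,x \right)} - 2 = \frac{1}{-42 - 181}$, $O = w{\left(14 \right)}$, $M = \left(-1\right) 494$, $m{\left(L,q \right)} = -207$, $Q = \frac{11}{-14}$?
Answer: $\frac{46606}{223} \approx 209.0$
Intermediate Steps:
$Q = - \frac{11}{14}$ ($Q = 11 \left(- \frac{1}{14}\right) = - \frac{11}{14} \approx -0.78571$)
$w{\left(f \right)} = - \frac{11}{14}$
$M = -494$
$O = - \frac{11}{14} \approx -0.78571$
$P{\left(E,x \right)} = \frac{445}{223}$ ($P{\left(E,x \right)} = 2 + \frac{1}{-42 - 181} = 2 + \frac{1}{-223} = 2 - \frac{1}{223} = \frac{445}{223}$)
$P{\left(O,M \right)} - m{\left(696,-293 \right)} = \frac{445}{223} - -207 = \frac{445}{223} + 207 = \frac{46606}{223}$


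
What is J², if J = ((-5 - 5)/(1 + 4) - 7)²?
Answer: 6561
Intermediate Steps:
J = 81 (J = (-10/5 - 7)² = (-10*⅕ - 7)² = (-2 - 7)² = (-9)² = 81)
J² = 81² = 6561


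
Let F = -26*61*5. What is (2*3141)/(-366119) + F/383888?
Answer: -2657454043/70274345336 ≈ -0.037815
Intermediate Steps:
F = -7930 (F = -1586*5 = -7930)
(2*3141)/(-366119) + F/383888 = (2*3141)/(-366119) - 7930/383888 = 6282*(-1/366119) - 7930*1/383888 = -6282/366119 - 3965/191944 = -2657454043/70274345336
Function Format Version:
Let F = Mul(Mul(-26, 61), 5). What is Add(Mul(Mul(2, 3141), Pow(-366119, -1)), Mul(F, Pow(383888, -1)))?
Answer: Rational(-2657454043, 70274345336) ≈ -0.037815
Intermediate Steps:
F = -7930 (F = Mul(-1586, 5) = -7930)
Add(Mul(Mul(2, 3141), Pow(-366119, -1)), Mul(F, Pow(383888, -1))) = Add(Mul(Mul(2, 3141), Pow(-366119, -1)), Mul(-7930, Pow(383888, -1))) = Add(Mul(6282, Rational(-1, 366119)), Mul(-7930, Rational(1, 383888))) = Add(Rational(-6282, 366119), Rational(-3965, 191944)) = Rational(-2657454043, 70274345336)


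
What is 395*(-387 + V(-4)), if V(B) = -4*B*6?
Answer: -114945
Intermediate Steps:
V(B) = -24*B
395*(-387 + V(-4)) = 395*(-387 - 24*(-4)) = 395*(-387 + 96) = 395*(-291) = -114945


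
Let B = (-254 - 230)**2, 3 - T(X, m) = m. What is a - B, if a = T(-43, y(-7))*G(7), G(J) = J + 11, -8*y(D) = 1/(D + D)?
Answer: -13115321/56 ≈ -2.3420e+5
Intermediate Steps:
y(D) = -1/(16*D) (y(D) = -1/(8*(D + D)) = -1/(2*D)/8 = -1/(16*D))
T(X, m) = 3 - m
G(J) = 11 + J
a = 3015/56 (a = (3 - (-1)/(16*(-7)))*(11 + 7) = (3 - (-1)*(-1)/(16*7))*18 = (3 - 1*1/112)*18 = (3 - 1/112)*18 = (335/112)*18 = 3015/56 ≈ 53.839)
B = 234256 (B = (-484)**2 = 234256)
a - B = 3015/56 - 1*234256 = 3015/56 - 234256 = -13115321/56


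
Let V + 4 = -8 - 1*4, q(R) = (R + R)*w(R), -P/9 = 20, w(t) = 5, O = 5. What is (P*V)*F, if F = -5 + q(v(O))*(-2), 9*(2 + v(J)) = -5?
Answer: 132800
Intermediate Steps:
P = -180 (P = -9*20 = -180)
v(J) = -23/9 (v(J) = -2 + (⅑)*(-5) = -2 - 5/9 = -23/9)
q(R) = 10*R (q(R) = (R + R)*5 = (2*R)*5 = 10*R)
F = 415/9 (F = -5 + (10*(-23/9))*(-2) = -5 - 230/9*(-2) = -5 + 460/9 = 415/9 ≈ 46.111)
V = -16 (V = -4 + (-8 - 1*4) = -4 + (-8 - 4) = -4 - 12 = -16)
(P*V)*F = -180*(-16)*(415/9) = 2880*(415/9) = 132800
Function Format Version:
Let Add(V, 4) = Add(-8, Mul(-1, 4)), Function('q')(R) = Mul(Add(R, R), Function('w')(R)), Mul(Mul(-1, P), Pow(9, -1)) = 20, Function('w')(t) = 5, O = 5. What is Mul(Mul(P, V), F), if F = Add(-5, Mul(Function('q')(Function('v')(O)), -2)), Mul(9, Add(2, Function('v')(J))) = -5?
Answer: 132800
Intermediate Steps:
P = -180 (P = Mul(-9, 20) = -180)
Function('v')(J) = Rational(-23, 9) (Function('v')(J) = Add(-2, Mul(Rational(1, 9), -5)) = Add(-2, Rational(-5, 9)) = Rational(-23, 9))
Function('q')(R) = Mul(10, R) (Function('q')(R) = Mul(Add(R, R), 5) = Mul(Mul(2, R), 5) = Mul(10, R))
F = Rational(415, 9) (F = Add(-5, Mul(Mul(10, Rational(-23, 9)), -2)) = Add(-5, Mul(Rational(-230, 9), -2)) = Add(-5, Rational(460, 9)) = Rational(415, 9) ≈ 46.111)
V = -16 (V = Add(-4, Add(-8, Mul(-1, 4))) = Add(-4, Add(-8, -4)) = Add(-4, -12) = -16)
Mul(Mul(P, V), F) = Mul(Mul(-180, -16), Rational(415, 9)) = Mul(2880, Rational(415, 9)) = 132800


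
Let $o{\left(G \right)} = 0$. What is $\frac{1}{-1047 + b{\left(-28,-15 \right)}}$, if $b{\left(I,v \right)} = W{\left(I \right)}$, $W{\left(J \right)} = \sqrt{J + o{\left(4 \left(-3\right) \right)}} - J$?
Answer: $- \frac{1019}{1038389} - \frac{2 i \sqrt{7}}{1038389} \approx -0.00098133 - 5.0959 \cdot 10^{-6} i$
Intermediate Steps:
$W{\left(J \right)} = \sqrt{J} - J$ ($W{\left(J \right)} = \sqrt{J + 0} - J = \sqrt{J} - J$)
$b{\left(I,v \right)} = \sqrt{I} - I$
$\frac{1}{-1047 + b{\left(-28,-15 \right)}} = \frac{1}{-1047 + \left(\sqrt{-28} - -28\right)} = \frac{1}{-1047 + \left(2 i \sqrt{7} + 28\right)} = \frac{1}{-1047 + \left(28 + 2 i \sqrt{7}\right)} = \frac{1}{-1019 + 2 i \sqrt{7}}$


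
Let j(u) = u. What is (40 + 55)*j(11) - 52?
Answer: 993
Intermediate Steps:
(40 + 55)*j(11) - 52 = (40 + 55)*11 - 52 = 95*11 - 52 = 1045 - 52 = 993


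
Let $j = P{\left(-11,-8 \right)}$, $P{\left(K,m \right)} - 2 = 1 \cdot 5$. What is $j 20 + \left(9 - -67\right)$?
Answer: $216$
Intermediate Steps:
$P{\left(K,m \right)} = 7$ ($P{\left(K,m \right)} = 2 + 1 \cdot 5 = 2 + 5 = 7$)
$j = 7$
$j 20 + \left(9 - -67\right) = 7 \cdot 20 + \left(9 - -67\right) = 140 + \left(9 + 67\right) = 140 + 76 = 216$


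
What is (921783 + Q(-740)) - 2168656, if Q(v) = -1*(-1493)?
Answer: -1245380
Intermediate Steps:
Q(v) = 1493
(921783 + Q(-740)) - 2168656 = (921783 + 1493) - 2168656 = 923276 - 2168656 = -1245380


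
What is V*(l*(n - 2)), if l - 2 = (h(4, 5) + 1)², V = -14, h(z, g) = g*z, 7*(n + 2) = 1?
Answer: 23922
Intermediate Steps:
n = -13/7 (n = -2 + (⅐)*1 = -2 + ⅐ = -13/7 ≈ -1.8571)
l = 443 (l = 2 + (5*4 + 1)² = 2 + (20 + 1)² = 2 + 21² = 2 + 441 = 443)
V*(l*(n - 2)) = -6202*(-13/7 - 2) = -6202*(-27)/7 = -14*(-11961/7) = 23922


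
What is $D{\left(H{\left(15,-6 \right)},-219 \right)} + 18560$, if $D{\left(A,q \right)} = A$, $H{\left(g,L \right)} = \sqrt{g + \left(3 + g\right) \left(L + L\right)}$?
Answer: $18560 + i \sqrt{201} \approx 18560.0 + 14.177 i$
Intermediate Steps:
$H{\left(g,L \right)} = \sqrt{g + 2 L \left(3 + g\right)}$ ($H{\left(g,L \right)} = \sqrt{g + \left(3 + g\right) 2 L} = \sqrt{g + 2 L \left(3 + g\right)}$)
$D{\left(H{\left(15,-6 \right)},-219 \right)} + 18560 = \sqrt{15 + 6 \left(-6\right) + 2 \left(-6\right) 15} + 18560 = \sqrt{15 - 36 - 180} + 18560 = \sqrt{-201} + 18560 = i \sqrt{201} + 18560 = 18560 + i \sqrt{201}$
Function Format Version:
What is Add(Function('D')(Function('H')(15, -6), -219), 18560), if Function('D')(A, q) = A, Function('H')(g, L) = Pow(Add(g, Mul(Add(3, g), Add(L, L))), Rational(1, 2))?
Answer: Add(18560, Mul(I, Pow(201, Rational(1, 2)))) ≈ Add(18560., Mul(14.177, I))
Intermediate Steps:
Function('H')(g, L) = Pow(Add(g, Mul(2, L, Add(3, g))), Rational(1, 2)) (Function('H')(g, L) = Pow(Add(g, Mul(Add(3, g), Mul(2, L))), Rational(1, 2)) = Pow(Add(g, Mul(2, L, Add(3, g))), Rational(1, 2)))
Add(Function('D')(Function('H')(15, -6), -219), 18560) = Add(Pow(Add(15, Mul(6, -6), Mul(2, -6, 15)), Rational(1, 2)), 18560) = Add(Pow(Add(15, -36, -180), Rational(1, 2)), 18560) = Add(Pow(-201, Rational(1, 2)), 18560) = Add(Mul(I, Pow(201, Rational(1, 2))), 18560) = Add(18560, Mul(I, Pow(201, Rational(1, 2))))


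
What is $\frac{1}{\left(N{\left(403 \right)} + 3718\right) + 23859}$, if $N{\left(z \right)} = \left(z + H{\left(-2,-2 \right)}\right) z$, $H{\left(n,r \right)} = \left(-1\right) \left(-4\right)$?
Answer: $\frac{1}{191598} \approx 5.2193 \cdot 10^{-6}$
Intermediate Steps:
$H{\left(n,r \right)} = 4$
$N{\left(z \right)} = z \left(4 + z\right)$ ($N{\left(z \right)} = \left(z + 4\right) z = \left(4 + z\right) z = z \left(4 + z\right)$)
$\frac{1}{\left(N{\left(403 \right)} + 3718\right) + 23859} = \frac{1}{\left(403 \left(4 + 403\right) + 3718\right) + 23859} = \frac{1}{\left(403 \cdot 407 + 3718\right) + 23859} = \frac{1}{\left(164021 + 3718\right) + 23859} = \frac{1}{167739 + 23859} = \frac{1}{191598}$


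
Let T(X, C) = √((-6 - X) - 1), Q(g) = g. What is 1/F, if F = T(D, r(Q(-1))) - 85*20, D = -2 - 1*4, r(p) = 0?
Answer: -1700/2890001 - I/2890001 ≈ -0.00058824 - 3.4602e-7*I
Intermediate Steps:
D = -6 (D = -2 - 4 = -6)
T(X, C) = √(-7 - X)
F = -1700 + I (F = √(-7 - 1*(-6)) - 85*20 = √(-7 + 6) - 1700 = √(-1) - 1700 = I - 1700 = -1700 + I ≈ -1700.0 + 1.0*I)
1/F = 1/(-1700 + I) = (-1700 - I)/2890001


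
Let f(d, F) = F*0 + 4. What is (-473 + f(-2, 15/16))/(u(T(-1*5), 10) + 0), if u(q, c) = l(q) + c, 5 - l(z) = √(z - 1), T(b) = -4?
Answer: -1407/46 - 469*I*√5/230 ≈ -30.587 - 4.5596*I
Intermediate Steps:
l(z) = 5 - √(-1 + z) (l(z) = 5 - √(z - 1) = 5 - √(-1 + z))
f(d, F) = 4 (f(d, F) = 0 + 4 = 4)
u(q, c) = 5 + c - √(-1 + q) (u(q, c) = (5 - √(-1 + q)) + c = 5 + c - √(-1 + q))
(-473 + f(-2, 15/16))/(u(T(-1*5), 10) + 0) = (-473 + 4)/((5 + 10 - √(-1 - 4)) + 0) = -469/((5 + 10 - √(-5)) + 0) = -469/((5 + 10 - I*√5) + 0) = -469/((15 - I*√5) + 0) = -469/(15 - I*√5)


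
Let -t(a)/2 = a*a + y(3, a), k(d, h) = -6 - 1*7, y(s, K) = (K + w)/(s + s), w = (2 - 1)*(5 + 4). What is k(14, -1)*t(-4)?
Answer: 1313/3 ≈ 437.67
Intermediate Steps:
w = 9 (w = 1*9 = 9)
y(s, K) = (9 + K)/(2*s) (y(s, K) = (K + 9)/(s + s) = (9 + K)/((2*s)) = (9 + K)*(1/(2*s)) = (9 + K)/(2*s))
k(d, h) = -13 (k(d, h) = -6 - 7 = -13)
t(a) = -3 - 2*a² - a/3 (t(a) = -2*(a*a + (½)*(9 + a)/3) = -2*(a² + (½)*(⅓)*(9 + a)) = -2*(a² + (3/2 + a/6)) = -2*(3/2 + a² + a/6) = -3 - 2*a² - a/3)
k(14, -1)*t(-4) = -13*(-3 - 2*(-4)² - ⅓*(-4)) = -13*(-3 - 2*16 + 4/3) = -13*(-3 - 32 + 4/3) = -13*(-101/3) = 1313/3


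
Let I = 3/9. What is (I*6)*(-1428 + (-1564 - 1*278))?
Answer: -6540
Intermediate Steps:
I = ⅓ (I = 3*(⅑) = ⅓ ≈ 0.33333)
(I*6)*(-1428 + (-1564 - 1*278)) = ((⅓)*6)*(-1428 + (-1564 - 1*278)) = 2*(-1428 + (-1564 - 278)) = 2*(-1428 - 1842) = 2*(-3270) = -6540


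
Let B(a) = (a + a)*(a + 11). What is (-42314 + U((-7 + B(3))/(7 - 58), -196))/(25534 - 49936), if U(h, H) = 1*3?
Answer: 42311/24402 ≈ 1.7339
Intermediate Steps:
B(a) = 2*a*(11 + a) (B(a) = (2*a)*(11 + a) = 2*a*(11 + a))
U(h, H) = 3
(-42314 + U((-7 + B(3))/(7 - 58), -196))/(25534 - 49936) = (-42314 + 3)/(25534 - 49936) = -42311/(-24402) = -42311*(-1/24402) = 42311/24402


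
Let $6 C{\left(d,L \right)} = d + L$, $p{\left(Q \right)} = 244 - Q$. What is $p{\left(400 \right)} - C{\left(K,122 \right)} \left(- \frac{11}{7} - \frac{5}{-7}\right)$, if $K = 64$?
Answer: $- \frac{906}{7} \approx -129.43$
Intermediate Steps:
$C{\left(d,L \right)} = \frac{L}{6} + \frac{d}{6}$ ($C{\left(d,L \right)} = \frac{d + L}{6} = \frac{L + d}{6} = \frac{L}{6} + \frac{d}{6}$)
$p{\left(400 \right)} - C{\left(K,122 \right)} \left(- \frac{11}{7} - \frac{5}{-7}\right) = \left(244 - 400\right) - \left(\frac{1}{6} \cdot 122 + \frac{1}{6} \cdot 64\right) \left(- \frac{11}{7} - \frac{5}{-7}\right) = \left(244 - 400\right) - \left(\frac{61}{3} + \frac{32}{3}\right) \left(\left(-11\right) \frac{1}{7} - - \frac{5}{7}\right) = -156 - 31 \left(- \frac{11}{7} + \frac{5}{7}\right) = -156 - 31 \left(- \frac{6}{7}\right) = -156 - - \frac{186}{7} = -156 + \frac{186}{7} = - \frac{906}{7}$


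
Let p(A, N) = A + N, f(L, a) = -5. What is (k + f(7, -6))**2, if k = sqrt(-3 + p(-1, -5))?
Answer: 16 - 30*I ≈ 16.0 - 30.0*I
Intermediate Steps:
k = 3*I (k = sqrt(-3 + (-1 - 5)) = sqrt(-3 - 6) = sqrt(-9) = 3*I ≈ 3.0*I)
(k + f(7, -6))**2 = (3*I - 5)**2 = (-5 + 3*I)**2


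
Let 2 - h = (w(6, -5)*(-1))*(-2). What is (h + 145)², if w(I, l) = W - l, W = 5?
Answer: 16129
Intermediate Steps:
w(I, l) = 5 - l
h = -18 (h = 2 - (5 - 1*(-5))*(-1)*(-2) = 2 - (5 + 5)*(-1)*(-2) = 2 - 10*(-1)*(-2) = 2 - (-10)*(-2) = 2 - 1*20 = 2 - 20 = -18)
(h + 145)² = (-18 + 145)² = 127² = 16129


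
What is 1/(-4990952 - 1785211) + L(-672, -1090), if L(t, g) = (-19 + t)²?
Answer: 3235489085402/6776163 ≈ 4.7748e+5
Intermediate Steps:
1/(-4990952 - 1785211) + L(-672, -1090) = 1/(-4990952 - 1785211) + (-19 - 672)² = 1/(-6776163) + (-691)² = -1/6776163 + 477481 = 3235489085402/6776163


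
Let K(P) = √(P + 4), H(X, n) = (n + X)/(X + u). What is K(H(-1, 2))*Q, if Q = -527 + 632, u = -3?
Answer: 105*√15/2 ≈ 203.33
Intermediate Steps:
H(X, n) = (X + n)/(-3 + X) (H(X, n) = (n + X)/(X - 3) = (X + n)/(-3 + X))
Q = 105
K(P) = √(4 + P)
K(H(-1, 2))*Q = √(4 + (-1 + 2)/(-3 - 1))*105 = √(4 + 1/(-4))*105 = √(4 - ¼*1)*105 = √(4 - ¼)*105 = √(15/4)*105 = (√15/2)*105 = 105*√15/2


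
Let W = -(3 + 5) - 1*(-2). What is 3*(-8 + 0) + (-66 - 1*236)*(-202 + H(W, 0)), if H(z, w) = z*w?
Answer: 60980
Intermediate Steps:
W = -6 (W = -1*8 + 2 = -8 + 2 = -6)
H(z, w) = w*z
3*(-8 + 0) + (-66 - 1*236)*(-202 + H(W, 0)) = 3*(-8 + 0) + (-66 - 1*236)*(-202 + 0*(-6)) = 3*(-8) + (-66 - 236)*(-202 + 0) = -24 - 302*(-202) = -24 + 61004 = 60980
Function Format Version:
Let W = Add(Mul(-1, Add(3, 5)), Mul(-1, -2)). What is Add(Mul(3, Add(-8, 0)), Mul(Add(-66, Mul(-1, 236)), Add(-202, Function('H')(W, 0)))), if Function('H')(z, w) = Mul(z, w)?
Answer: 60980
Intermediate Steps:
W = -6 (W = Add(Mul(-1, 8), 2) = Add(-8, 2) = -6)
Function('H')(z, w) = Mul(w, z)
Add(Mul(3, Add(-8, 0)), Mul(Add(-66, Mul(-1, 236)), Add(-202, Function('H')(W, 0)))) = Add(Mul(3, Add(-8, 0)), Mul(Add(-66, Mul(-1, 236)), Add(-202, Mul(0, -6)))) = Add(Mul(3, -8), Mul(Add(-66, -236), Add(-202, 0))) = Add(-24, Mul(-302, -202)) = Add(-24, 61004) = 60980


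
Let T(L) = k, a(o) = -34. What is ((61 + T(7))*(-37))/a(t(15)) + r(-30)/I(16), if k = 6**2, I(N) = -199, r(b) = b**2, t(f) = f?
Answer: 683611/6766 ≈ 101.04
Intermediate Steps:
k = 36
T(L) = 36
((61 + T(7))*(-37))/a(t(15)) + r(-30)/I(16) = ((61 + 36)*(-37))/(-34) + (-30)**2/(-199) = (97*(-37))*(-1/34) + 900*(-1/199) = -3589*(-1/34) - 900/199 = 3589/34 - 900/199 = 683611/6766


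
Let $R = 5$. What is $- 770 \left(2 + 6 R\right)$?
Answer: $-24640$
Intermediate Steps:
$- 770 \left(2 + 6 R\right) = - 770 \left(2 + 6 \cdot 5\right) = - 770 \left(2 + 30\right) = \left(-770\right) 32 = -24640$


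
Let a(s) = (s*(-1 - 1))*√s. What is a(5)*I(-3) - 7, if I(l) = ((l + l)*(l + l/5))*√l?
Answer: -7 - 216*I*√15 ≈ -7.0 - 836.56*I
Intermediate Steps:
a(s) = -2*s^(3/2) (a(s) = (s*(-2))*√s = (-2*s)*√s = -2*s^(3/2))
I(l) = 12*l^(5/2)/5 (I(l) = ((2*l)*(l + l*(⅕)))*√l = ((2*l)*(l + l/5))*√l = ((2*l)*(6*l/5))*√l = (12*l²/5)*√l = 12*l^(5/2)/5)
a(5)*I(-3) - 7 = (-10*√5)*(12*(-3)^(5/2)/5) - 7 = (-10*√5)*(12*(9*I*√3)/5) - 7 = (-10*√5)*(108*I*√3/5) - 7 = -216*I*√15 - 7 = -7 - 216*I*√15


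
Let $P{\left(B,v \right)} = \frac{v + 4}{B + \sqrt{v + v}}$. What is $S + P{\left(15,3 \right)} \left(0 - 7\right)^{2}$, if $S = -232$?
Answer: $- \frac{15221}{73} - \frac{343 \sqrt{6}}{219} \approx -212.34$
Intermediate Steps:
$P{\left(B,v \right)} = \frac{4 + v}{B + \sqrt{2} \sqrt{v}}$ ($P{\left(B,v \right)} = \frac{4 + v}{B + \sqrt{2 v}} = \frac{4 + v}{B + \sqrt{2} \sqrt{v}}$)
$S + P{\left(15,3 \right)} \left(0 - 7\right)^{2} = -232 + \frac{4 + 3}{15 + \sqrt{2} \sqrt{3}} \left(0 - 7\right)^{2} = -232 + \frac{1}{15 + \sqrt{6}} \cdot 7 \left(-7\right)^{2} = -232 + \frac{7}{15 + \sqrt{6}} \cdot 49 = -232 + \frac{343}{15 + \sqrt{6}}$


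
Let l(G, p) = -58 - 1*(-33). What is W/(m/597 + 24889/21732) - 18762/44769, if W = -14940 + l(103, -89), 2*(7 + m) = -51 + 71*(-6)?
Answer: -965816366119546/47373197807 ≈ -20387.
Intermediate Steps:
m = -491/2 (m = -7 + (-51 + 71*(-6))/2 = -7 + (-51 - 426)/2 = -7 + (1/2)*(-477) = -7 - 477/2 = -491/2 ≈ -245.50)
l(G, p) = -25 (l(G, p) = -58 + 33 = -25)
W = -14965 (W = -14940 - 25 = -14965)
W/(m/597 + 24889/21732) - 18762/44769 = -14965/(-491/2/597 + 24889/21732) - 18762/44769 = -14965/(-491/2*1/597 + 24889*(1/21732)) - 18762*1/44769 = -14965/(-491/1194 + 24889/21732) - 6254/14923 = -14965/3174509/4324668 - 6254/14923 = -14965*4324668/3174509 - 6254/14923 = -64718656620/3174509 - 6254/14923 = -965816366119546/47373197807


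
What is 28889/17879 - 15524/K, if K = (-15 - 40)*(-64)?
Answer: -43966079/15733520 ≈ -2.7944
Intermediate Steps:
K = 3520 (K = -55*(-64) = 3520)
28889/17879 - 15524/K = 28889/17879 - 15524/3520 = 28889*(1/17879) - 15524*1/3520 = 28889/17879 - 3881/880 = -43966079/15733520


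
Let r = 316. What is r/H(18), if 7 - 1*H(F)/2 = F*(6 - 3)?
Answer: -158/47 ≈ -3.3617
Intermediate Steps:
H(F) = 14 - 6*F (H(F) = 14 - 2*F*(6 - 3) = 14 - 2*F*3 = 14 - 6*F)
r/H(18) = 316/(14 - 6*18) = 316/(14 - 108) = 316/(-94) = 316*(-1/94) = -158/47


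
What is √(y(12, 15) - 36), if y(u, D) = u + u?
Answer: 2*I*√3 ≈ 3.4641*I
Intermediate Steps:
y(u, D) = 2*u
√(y(12, 15) - 36) = √(2*12 - 36) = √(24 - 36) = √(-12) = 2*I*√3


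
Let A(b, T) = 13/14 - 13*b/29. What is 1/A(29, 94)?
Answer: -14/169 ≈ -0.082840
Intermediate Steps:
A(b, T) = 13/14 - 13*b/29 (A(b, T) = 13*(1/14) - 13*b*(1/29) = 13/14 - 13*b/29)
1/A(29, 94) = 1/(13/14 - 13/29*29) = 1/(13/14 - 13) = 1/(-169/14) = -14/169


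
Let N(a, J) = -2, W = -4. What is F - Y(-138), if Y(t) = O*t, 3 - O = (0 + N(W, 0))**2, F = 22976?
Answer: 22838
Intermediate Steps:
O = -1 (O = 3 - (0 - 2)**2 = 3 - 1*(-2)**2 = 3 - 1*4 = 3 - 4 = -1)
Y(t) = -t
F - Y(-138) = 22976 - (-1)*(-138) = 22976 - 1*138 = 22976 - 138 = 22838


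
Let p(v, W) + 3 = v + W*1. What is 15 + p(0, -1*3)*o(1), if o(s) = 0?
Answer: 15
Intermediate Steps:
p(v, W) = -3 + W + v (p(v, W) = -3 + (v + W*1) = -3 + (v + W) = -3 + (W + v) = -3 + W + v)
15 + p(0, -1*3)*o(1) = 15 + (-3 - 1*3 + 0)*0 = 15 + (-3 - 3 + 0)*0 = 15 - 6*0 = 15 + 0 = 15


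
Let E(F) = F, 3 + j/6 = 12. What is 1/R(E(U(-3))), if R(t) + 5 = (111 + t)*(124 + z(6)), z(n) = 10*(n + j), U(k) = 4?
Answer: 1/83255 ≈ 1.2011e-5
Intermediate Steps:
j = 54 (j = -18 + 6*12 = -18 + 72 = 54)
z(n) = 540 + 10*n (z(n) = 10*(n + 54) = 10*(54 + n) = 540 + 10*n)
R(t) = 80359 + 724*t (R(t) = -5 + (111 + t)*(124 + (540 + 10*6)) = -5 + (111 + t)*(124 + (540 + 60)) = -5 + (111 + t)*(124 + 600) = -5 + (111 + t)*724 = -5 + (80364 + 724*t) = 80359 + 724*t)
1/R(E(U(-3))) = 1/(80359 + 724*4) = 1/(80359 + 2896) = 1/83255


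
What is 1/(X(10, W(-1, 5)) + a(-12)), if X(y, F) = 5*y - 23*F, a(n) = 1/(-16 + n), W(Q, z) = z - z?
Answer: 28/1399 ≈ 0.020014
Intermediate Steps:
W(Q, z) = 0
X(y, F) = -23*F + 5*y
1/(X(10, W(-1, 5)) + a(-12)) = 1/((-23*0 + 5*10) + 1/(-16 - 12)) = 1/((0 + 50) + 1/(-28)) = 1/(50 - 1/28) = 1/(1399/28) = 28/1399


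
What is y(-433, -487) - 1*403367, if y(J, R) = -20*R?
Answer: -393627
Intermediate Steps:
y(-433, -487) - 1*403367 = -20*(-487) - 1*403367 = 9740 - 403367 = -393627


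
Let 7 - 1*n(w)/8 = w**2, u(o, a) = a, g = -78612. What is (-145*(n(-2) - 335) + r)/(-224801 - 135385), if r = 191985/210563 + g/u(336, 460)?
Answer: -1087847809411/8721812142570 ≈ -0.12473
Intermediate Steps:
n(w) = 56 - 8*w**2
r = -4116116364/24214745 (r = 191985/210563 - 78612/460 = 191985*(1/210563) - 78612*1/460 = 191985/210563 - 19653/115 = -4116116364/24214745 ≈ -169.98)
(-145*(n(-2) - 335) + r)/(-224801 - 135385) = (-145*((56 - 8*(-2)**2) - 335) - 4116116364/24214745)/(-224801 - 135385) = (-145*((56 - 8*4) - 335) - 4116116364/24214745)/(-360186) = (-145*((56 - 32) - 335) - 4116116364/24214745)*(-1/360186) = (-145*(24 - 335) - 4116116364/24214745)*(-1/360186) = (-145*(-311) - 4116116364/24214745)*(-1/360186) = (45095 - 4116116364/24214745)*(-1/360186) = (1087847809411/24214745)*(-1/360186) = -1087847809411/8721812142570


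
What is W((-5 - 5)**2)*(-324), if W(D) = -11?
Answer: 3564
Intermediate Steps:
W((-5 - 5)**2)*(-324) = -11*(-324) = 3564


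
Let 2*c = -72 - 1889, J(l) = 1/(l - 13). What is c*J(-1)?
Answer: 1961/28 ≈ 70.036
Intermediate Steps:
J(l) = 1/(-13 + l)
c = -1961/2 (c = (-72 - 1889)/2 = (1/2)*(-1961) = -1961/2 ≈ -980.50)
c*J(-1) = -1961/(2*(-13 - 1)) = -1961/2/(-14) = -1961/2*(-1/14) = 1961/28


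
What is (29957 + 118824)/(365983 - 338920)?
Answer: 148781/27063 ≈ 5.4976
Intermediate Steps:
(29957 + 118824)/(365983 - 338920) = 148781/27063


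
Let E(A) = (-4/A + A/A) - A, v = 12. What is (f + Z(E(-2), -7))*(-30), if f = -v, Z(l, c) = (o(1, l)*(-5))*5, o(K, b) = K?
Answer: 1110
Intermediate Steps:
E(A) = 1 - A - 4/A (E(A) = (-4/A + 1) - A = (1 - 4/A) - A = 1 - A - 4/A)
Z(l, c) = -25 (Z(l, c) = (1*(-5))*5 = -5*5 = -25)
f = -12 (f = -1*12 = -12)
(f + Z(E(-2), -7))*(-30) = (-12 - 25)*(-30) = -37*(-30) = 1110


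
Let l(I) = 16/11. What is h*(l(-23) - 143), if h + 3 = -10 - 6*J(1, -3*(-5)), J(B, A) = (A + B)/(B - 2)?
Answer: -129231/11 ≈ -11748.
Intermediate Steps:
l(I) = 16/11 (l(I) = 16*(1/11) = 16/11)
J(B, A) = (A + B)/(-2 + B)
h = 83 (h = -3 + (-10 - 6*(-3*(-5) + 1)/(-2 + 1)) = -3 + (-10 - 6*(15 + 1)/(-1)) = -3 + (-10 - (-6)*16) = -3 + (-10 - 6*(-16)) = -3 + (-10 + 96) = -3 + 86 = 83)
h*(l(-23) - 143) = 83*(16/11 - 143) = 83*(-1557/11) = -129231/11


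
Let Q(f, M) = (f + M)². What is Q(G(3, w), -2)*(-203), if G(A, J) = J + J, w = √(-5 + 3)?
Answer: 812 + 1624*I*√2 ≈ 812.0 + 2296.7*I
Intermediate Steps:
w = I*√2 (w = √(-2) = I*√2 ≈ 1.4142*I)
G(A, J) = 2*J
Q(f, M) = (M + f)²
Q(G(3, w), -2)*(-203) = (-2 + 2*(I*√2))²*(-203) = (-2 + 2*I*√2)²*(-203) = -203*(-2 + 2*I*√2)²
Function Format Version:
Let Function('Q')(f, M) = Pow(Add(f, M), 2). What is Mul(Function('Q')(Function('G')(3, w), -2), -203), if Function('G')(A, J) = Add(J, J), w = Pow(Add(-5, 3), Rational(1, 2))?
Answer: Add(812, Mul(1624, I, Pow(2, Rational(1, 2)))) ≈ Add(812.00, Mul(2296.7, I))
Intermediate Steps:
w = Mul(I, Pow(2, Rational(1, 2))) (w = Pow(-2, Rational(1, 2)) = Mul(I, Pow(2, Rational(1, 2))) ≈ Mul(1.4142, I))
Function('G')(A, J) = Mul(2, J)
Function('Q')(f, M) = Pow(Add(M, f), 2)
Mul(Function('Q')(Function('G')(3, w), -2), -203) = Mul(Pow(Add(-2, Mul(2, Mul(I, Pow(2, Rational(1, 2))))), 2), -203) = Mul(Pow(Add(-2, Mul(2, I, Pow(2, Rational(1, 2)))), 2), -203) = Mul(-203, Pow(Add(-2, Mul(2, I, Pow(2, Rational(1, 2)))), 2))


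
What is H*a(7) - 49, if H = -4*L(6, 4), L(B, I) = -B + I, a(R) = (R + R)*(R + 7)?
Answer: 1519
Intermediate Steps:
a(R) = 2*R*(7 + R) (a(R) = (2*R)*(7 + R) = 2*R*(7 + R))
L(B, I) = I - B
H = 8 (H = -4*(4 - 1*6) = -4*(4 - 6) = -4*(-2) = 8)
H*a(7) - 49 = 8*(2*7*(7 + 7)) - 49 = 8*(2*7*14) - 49 = 8*196 - 49 = 1568 - 49 = 1519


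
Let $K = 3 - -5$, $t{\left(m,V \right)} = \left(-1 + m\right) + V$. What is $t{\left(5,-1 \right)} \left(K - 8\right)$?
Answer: $0$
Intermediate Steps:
$t{\left(m,V \right)} = -1 + V + m$
$K = 8$ ($K = 3 + 5 = 8$)
$t{\left(5,-1 \right)} \left(K - 8\right) = \left(-1 - 1 + 5\right) \left(8 - 8\right) = 3 \cdot 0 = 0$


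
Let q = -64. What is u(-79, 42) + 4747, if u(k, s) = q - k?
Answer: 4762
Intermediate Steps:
u(k, s) = -64 - k
u(-79, 42) + 4747 = (-64 - 1*(-79)) + 4747 = (-64 + 79) + 4747 = 15 + 4747 = 4762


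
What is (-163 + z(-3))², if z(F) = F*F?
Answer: 23716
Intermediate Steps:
z(F) = F²
(-163 + z(-3))² = (-163 + (-3)²)² = (-163 + 9)² = (-154)² = 23716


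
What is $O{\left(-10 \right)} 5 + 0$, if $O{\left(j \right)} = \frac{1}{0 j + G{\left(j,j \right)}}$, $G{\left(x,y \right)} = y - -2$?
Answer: $- \frac{5}{8} \approx -0.625$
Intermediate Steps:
$G{\left(x,y \right)} = 2 + y$ ($G{\left(x,y \right)} = y + 2 = 2 + y$)
$O{\left(j \right)} = \frac{1}{2 + j}$ ($O{\left(j \right)} = \frac{1}{0 j + \left(2 + j\right)} = \frac{1}{0 + \left(2 + j\right)} = \frac{1}{2 + j}$)
$O{\left(-10 \right)} 5 + 0 = \frac{1}{2 - 10} \cdot 5 + 0 = \frac{1}{-8} \cdot 5 + 0 = \left(- \frac{1}{8}\right) 5 + 0 = - \frac{5}{8} + 0 = - \frac{5}{8}$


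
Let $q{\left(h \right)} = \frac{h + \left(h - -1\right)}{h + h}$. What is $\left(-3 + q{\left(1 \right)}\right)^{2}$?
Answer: $\frac{9}{4} \approx 2.25$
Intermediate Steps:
$q{\left(h \right)} = \frac{1 + 2 h}{2 h}$ ($q{\left(h \right)} = \frac{h + \left(h + 1\right)}{2 h} = \left(h + \left(1 + h\right)\right) \frac{1}{2 h} = \left(1 + 2 h\right) \frac{1}{2 h} = \frac{1 + 2 h}{2 h}$)
$\left(-3 + q{\left(1 \right)}\right)^{2} = \left(-3 + \frac{\frac{1}{2} + 1}{1}\right)^{2} = \left(-3 + 1 \cdot \frac{3}{2}\right)^{2} = \left(-3 + \frac{3}{2}\right)^{2} = \left(- \frac{3}{2}\right)^{2} = \frac{9}{4}$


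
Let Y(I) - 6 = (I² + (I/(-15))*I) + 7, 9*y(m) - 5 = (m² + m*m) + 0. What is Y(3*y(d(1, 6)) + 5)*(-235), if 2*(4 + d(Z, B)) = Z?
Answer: -2770979/54 ≈ -51314.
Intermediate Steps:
d(Z, B) = -4 + Z/2
y(m) = 5/9 + 2*m²/9 (y(m) = 5/9 + ((m² + m*m) + 0)/9 = 5/9 + ((m² + m²) + 0)/9 = 5/9 + (2*m² + 0)/9 = 5/9 + (2*m²)/9 = 5/9 + 2*m²/9)
Y(I) = 13 + 14*I²/15 (Y(I) = 6 + ((I² + (I/(-15))*I) + 7) = 6 + ((I² + (I*(-1/15))*I) + 7) = 6 + ((I² + (-I/15)*I) + 7) = 6 + ((I² - I²/15) + 7) = 6 + (14*I²/15 + 7) = 6 + (7 + 14*I²/15) = 13 + 14*I²/15)
Y(3*y(d(1, 6)) + 5)*(-235) = (13 + 14*(3*(5/9 + 2*(-4 + (½)*1)²/9) + 5)²/15)*(-235) = (13 + 14*(3*(5/9 + 2*(-4 + ½)²/9) + 5)²/15)*(-235) = (13 + 14*(3*(5/9 + 2*(-7/2)²/9) + 5)²/15)*(-235) = (13 + 14*(3*(5/9 + (2/9)*(49/4)) + 5)²/15)*(-235) = (13 + 14*(3*(5/9 + 49/18) + 5)²/15)*(-235) = (13 + 14*(3*(59/18) + 5)²/15)*(-235) = (13 + 14*(59/6 + 5)²/15)*(-235) = (13 + 14*(89/6)²/15)*(-235) = (13 + (14/15)*(7921/36))*(-235) = (13 + 55447/270)*(-235) = (58957/270)*(-235) = -2770979/54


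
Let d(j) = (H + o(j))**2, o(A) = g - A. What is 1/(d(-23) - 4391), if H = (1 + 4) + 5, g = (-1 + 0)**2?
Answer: -1/3235 ≈ -0.00030912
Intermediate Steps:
g = 1 (g = (-1)**2 = 1)
o(A) = 1 - A
H = 10 (H = 5 + 5 = 10)
d(j) = (11 - j)**2 (d(j) = (10 + (1 - j))**2 = (11 - j)**2)
1/(d(-23) - 4391) = 1/((-11 - 23)**2 - 4391) = 1/((-34)**2 - 4391) = 1/(1156 - 4391) = 1/(-3235) = -1/3235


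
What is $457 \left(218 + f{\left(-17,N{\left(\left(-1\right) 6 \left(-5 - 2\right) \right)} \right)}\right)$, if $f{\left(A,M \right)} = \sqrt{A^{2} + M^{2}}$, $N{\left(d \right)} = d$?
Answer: $99626 + 457 \sqrt{2053} \approx 1.2033 \cdot 10^{5}$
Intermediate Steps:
$457 \left(218 + f{\left(-17,N{\left(\left(-1\right) 6 \left(-5 - 2\right) \right)} \right)}\right) = 457 \left(218 + \sqrt{\left(-17\right)^{2} + \left(\left(-1\right) 6 \left(-5 - 2\right)\right)^{2}}\right) = 457 \left(218 + \sqrt{289 + \left(- 6 \left(-5 - 2\right)\right)^{2}}\right) = 457 \left(218 + \sqrt{289 + \left(\left(-6\right) \left(-7\right)\right)^{2}}\right) = 457 \left(218 + \sqrt{289 + 42^{2}}\right) = 457 \left(218 + \sqrt{289 + 1764}\right) = 457 \left(218 + \sqrt{2053}\right) = 99626 + 457 \sqrt{2053}$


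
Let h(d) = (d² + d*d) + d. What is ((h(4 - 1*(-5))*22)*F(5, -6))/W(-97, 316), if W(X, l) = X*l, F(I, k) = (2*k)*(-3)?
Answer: -33858/7663 ≈ -4.4184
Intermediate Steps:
F(I, k) = -6*k
h(d) = d + 2*d² (h(d) = (d² + d²) + d = 2*d² + d = d + 2*d²)
((h(4 - 1*(-5))*22)*F(5, -6))/W(-97, 316) = ((((4 - 1*(-5))*(1 + 2*(4 - 1*(-5))))*22)*(-6*(-6)))/((-97*316)) = ((((4 + 5)*(1 + 2*(4 + 5)))*22)*36)/(-30652) = (((9*(1 + 2*9))*22)*36)*(-1/30652) = (((9*(1 + 18))*22)*36)*(-1/30652) = (((9*19)*22)*36)*(-1/30652) = ((171*22)*36)*(-1/30652) = (3762*36)*(-1/30652) = 135432*(-1/30652) = -33858/7663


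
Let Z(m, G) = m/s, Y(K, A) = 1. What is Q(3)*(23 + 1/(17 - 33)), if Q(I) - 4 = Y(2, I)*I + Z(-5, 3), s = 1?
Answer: 367/8 ≈ 45.875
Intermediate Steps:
Z(m, G) = m (Z(m, G) = m/1 = m*1 = m)
Q(I) = -1 + I (Q(I) = 4 + (1*I - 5) = 4 + (I - 5) = 4 + (-5 + I) = -1 + I)
Q(3)*(23 + 1/(17 - 33)) = (-1 + 3)*(23 + 1/(17 - 33)) = 2*(23 + 1/(-16)) = 2*(23 - 1/16) = 2*(367/16) = 367/8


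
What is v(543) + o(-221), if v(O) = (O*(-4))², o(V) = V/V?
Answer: 4717585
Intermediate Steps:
o(V) = 1
v(O) = 16*O² (v(O) = (-4*O)² = 16*O²)
v(543) + o(-221) = 16*543² + 1 = 16*294849 + 1 = 4717584 + 1 = 4717585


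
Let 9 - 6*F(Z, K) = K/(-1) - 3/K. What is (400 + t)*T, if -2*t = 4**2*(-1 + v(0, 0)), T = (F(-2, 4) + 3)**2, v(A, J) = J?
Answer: 274193/24 ≈ 11425.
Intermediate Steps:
F(Z, K) = 3/2 + 1/(2*K) + K/6 (F(Z, K) = 3/2 - (K/(-1) - 3/K)/6 = 3/2 - (K*(-1) - 3/K)/6 = 3/2 - (-K - 3/K)/6 = 3/2 + (1/(2*K) + K/6) = 3/2 + 1/(2*K) + K/6)
T = 16129/576 (T = ((1/6)*(3 + 4*(9 + 4))/4 + 3)**2 = ((1/6)*(1/4)*(3 + 4*13) + 3)**2 = ((1/6)*(1/4)*(3 + 52) + 3)**2 = ((1/6)*(1/4)*55 + 3)**2 = (55/24 + 3)**2 = (127/24)**2 = 16129/576 ≈ 28.002)
t = 8 (t = -4**2*(-1 + 0)/2 = -8*(-1) = -1/2*(-16) = 8)
(400 + t)*T = (400 + 8)*(16129/576) = 408*(16129/576) = 274193/24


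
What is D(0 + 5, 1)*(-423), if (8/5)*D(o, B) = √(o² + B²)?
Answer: -2115*√26/8 ≈ -1348.1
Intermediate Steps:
D(o, B) = 5*√(B² + o²)/8 (D(o, B) = 5*√(o² + B²)/8 = 5*√(B² + o²)/8)
D(0 + 5, 1)*(-423) = (5*√(1² + (0 + 5)²)/8)*(-423) = (5*√(1 + 5²)/8)*(-423) = (5*√(1 + 25)/8)*(-423) = (5*√26/8)*(-423) = -2115*√26/8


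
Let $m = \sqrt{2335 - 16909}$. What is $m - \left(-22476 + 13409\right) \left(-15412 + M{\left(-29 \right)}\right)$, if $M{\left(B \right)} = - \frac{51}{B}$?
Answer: $- \frac{4052015099}{29} + i \sqrt{14574} \approx -1.3972 \cdot 10^{8} + 120.72 i$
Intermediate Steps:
$m = i \sqrt{14574}$ ($m = \sqrt{-14574} = i \sqrt{14574} \approx 120.72 i$)
$m - \left(-22476 + 13409\right) \left(-15412 + M{\left(-29 \right)}\right) = i \sqrt{14574} - \left(-22476 + 13409\right) \left(-15412 - \frac{51}{-29}\right) = i \sqrt{14574} - - 9067 \left(-15412 - - \frac{51}{29}\right) = i \sqrt{14574} - - 9067 \left(-15412 + \frac{51}{29}\right) = i \sqrt{14574} - \left(-9067\right) \left(- \frac{446897}{29}\right) = i \sqrt{14574} - \frac{4052015099}{29} = - \frac{4052015099}{29} + i \sqrt{14574}$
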